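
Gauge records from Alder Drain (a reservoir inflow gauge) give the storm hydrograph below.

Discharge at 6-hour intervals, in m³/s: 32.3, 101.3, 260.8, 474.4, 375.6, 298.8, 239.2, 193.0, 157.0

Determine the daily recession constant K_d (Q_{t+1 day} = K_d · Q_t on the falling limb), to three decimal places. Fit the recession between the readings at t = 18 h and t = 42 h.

Between t = 18 h and t = 42 h the flow falls from 474.4 to 193.0 m³/s over 4×6 h = 24 h.
Per-interval ratio K = (193.0/474.4)^(1/4) = 0.7986; K_d = K^(24/6) = 0.407.

K_d ≈ 0.407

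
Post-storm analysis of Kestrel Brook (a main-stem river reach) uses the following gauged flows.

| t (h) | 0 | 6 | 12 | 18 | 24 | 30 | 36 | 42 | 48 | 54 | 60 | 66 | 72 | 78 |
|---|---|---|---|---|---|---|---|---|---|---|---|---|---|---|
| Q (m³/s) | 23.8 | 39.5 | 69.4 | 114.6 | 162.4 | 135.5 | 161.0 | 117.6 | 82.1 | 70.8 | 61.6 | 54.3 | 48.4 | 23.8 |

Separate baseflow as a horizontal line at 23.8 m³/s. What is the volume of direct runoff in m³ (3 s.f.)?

V ≈ 1.80 × 10^7 m³

Direct-runoff ordinates (Q − Q_b): 0.0, 15.7, 45.6, 90.8, 138.6, 111.7, 137.2, 93.8, 58.3, 47.0, 37.8, 30.5, 24.6, 0.0 m³/s.
ΣQ_DR = 831.6 m³/s.
With Δt = 6 h = 21600 s, V = ΣQ_DR · Δt = 831.6 × 21600 = 1.80 × 10^7 m³.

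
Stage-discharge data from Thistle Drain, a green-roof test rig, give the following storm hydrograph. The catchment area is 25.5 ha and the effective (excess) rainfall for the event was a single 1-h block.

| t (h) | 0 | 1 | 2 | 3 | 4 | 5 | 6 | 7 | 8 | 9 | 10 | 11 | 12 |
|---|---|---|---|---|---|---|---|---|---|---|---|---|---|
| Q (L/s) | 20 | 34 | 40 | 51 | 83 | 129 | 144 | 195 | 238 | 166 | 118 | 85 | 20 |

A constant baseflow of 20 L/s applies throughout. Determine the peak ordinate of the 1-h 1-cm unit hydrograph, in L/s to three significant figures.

U_p ≈ 145 L/s

Direct runoff: 0.0, 14.0, 20.0, 31.0, 63.0, 109.0, 124.0, 175.0, 218.0, 146.0, 98.0, 65.0, 0.0 L/s; ΣQ_DR = 1063 L/s, peak = 218.0 L/s.
Runoff depth d = ΣQ_DR·Δt / A = 1063 × 3600 / (25.5 ha) = 15.01 mm.
The 1-cm UH is the DRH scaled by (10 mm)/d, so U_p = 218.0 × 10/15.01 = 145 L/s.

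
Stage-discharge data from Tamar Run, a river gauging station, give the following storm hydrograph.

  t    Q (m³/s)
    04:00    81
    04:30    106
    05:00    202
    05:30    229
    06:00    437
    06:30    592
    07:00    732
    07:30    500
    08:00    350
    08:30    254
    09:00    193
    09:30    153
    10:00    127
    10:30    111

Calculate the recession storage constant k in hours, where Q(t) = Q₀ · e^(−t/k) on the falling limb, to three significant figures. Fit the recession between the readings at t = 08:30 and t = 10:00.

On the falling limb, Q drops from 254 to 127 m³/s between t = 08:30 and t = 10:00 (Δt = 1.5 h).
k = −Δt / ln(Q₂/Q₁) = −1.5 / ln(127/254) = 2.16 h.

k ≈ 2.16 h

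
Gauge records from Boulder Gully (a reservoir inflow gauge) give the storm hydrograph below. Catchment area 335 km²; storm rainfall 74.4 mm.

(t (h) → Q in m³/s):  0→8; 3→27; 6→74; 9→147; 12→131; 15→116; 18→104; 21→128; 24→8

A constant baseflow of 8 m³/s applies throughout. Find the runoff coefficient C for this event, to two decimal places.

ΣQ_DR = 671.0 m³/s; V = ΣQ_DR·Δt = 7.247 × 10^6 m³.
Runoff depth d = V / A = 21.63 mm.
C = d / P = 21.63 / 74.4 = 0.29.

C ≈ 0.29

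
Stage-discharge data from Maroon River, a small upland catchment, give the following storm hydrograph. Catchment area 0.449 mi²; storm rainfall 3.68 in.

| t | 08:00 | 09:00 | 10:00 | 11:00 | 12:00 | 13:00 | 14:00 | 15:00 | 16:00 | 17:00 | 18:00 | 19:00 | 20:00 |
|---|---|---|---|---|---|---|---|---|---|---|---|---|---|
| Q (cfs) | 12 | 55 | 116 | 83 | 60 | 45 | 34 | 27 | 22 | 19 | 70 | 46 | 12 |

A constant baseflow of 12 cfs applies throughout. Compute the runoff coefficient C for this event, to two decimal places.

C ≈ 0.42

ΣQ_DR = 445.0 cfs; V = ΣQ_DR·Δt = 1.602 × 10^6 ft³.
Runoff depth d = V / A = 1.536 in.
C = d / P = 1.536 / 3.68 = 0.42.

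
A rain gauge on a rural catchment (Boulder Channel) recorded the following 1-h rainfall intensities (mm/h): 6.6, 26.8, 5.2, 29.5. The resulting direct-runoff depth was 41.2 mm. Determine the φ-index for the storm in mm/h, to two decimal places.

Only the 2 blocks with intensity above φ contribute runoff: 26.8, 29.5 mm/h.
Σ(I−φ)·Δt = d  ⇒  (26.8+29.5 − 2φ)·1 = 41.2
φ = (56.30 − 41.2/1) / 2 = 7.55 mm/h.

φ ≈ 7.55 mm/h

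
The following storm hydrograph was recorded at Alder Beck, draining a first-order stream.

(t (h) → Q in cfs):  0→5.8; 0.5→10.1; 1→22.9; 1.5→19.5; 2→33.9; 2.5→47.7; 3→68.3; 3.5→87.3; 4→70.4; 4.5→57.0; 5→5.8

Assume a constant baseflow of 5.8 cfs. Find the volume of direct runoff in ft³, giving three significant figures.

Direct-runoff ordinates (Q − Q_b): 0.0, 4.3, 17.1, 13.7, 28.1, 41.9, 62.5, 81.5, 64.6, 51.2, 0.0 cfs.
ΣQ_DR = 364.9 cfs.
With Δt = 0.5 h = 1800 s, V = ΣQ_DR · Δt = 364.9 × 1800 = 6.57 × 10^5 ft³.

V ≈ 6.57 × 10^5 ft³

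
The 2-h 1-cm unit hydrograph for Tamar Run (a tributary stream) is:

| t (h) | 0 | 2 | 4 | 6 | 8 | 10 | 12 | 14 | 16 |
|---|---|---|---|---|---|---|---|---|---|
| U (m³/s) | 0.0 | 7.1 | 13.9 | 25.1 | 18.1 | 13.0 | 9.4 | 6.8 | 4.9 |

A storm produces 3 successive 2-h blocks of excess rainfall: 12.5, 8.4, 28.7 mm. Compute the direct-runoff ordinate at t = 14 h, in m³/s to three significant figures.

By discrete convolution, Q_j = Σ (P_i / 10 mm) · U_{j−i}.
At t = 14 h (j=7): Q = (12.5/10)·6.8 + (8.4/10)·9.4 + (28.7/10)·13.0 = 53.7 m³/s.

Q ≈ 53.7 m³/s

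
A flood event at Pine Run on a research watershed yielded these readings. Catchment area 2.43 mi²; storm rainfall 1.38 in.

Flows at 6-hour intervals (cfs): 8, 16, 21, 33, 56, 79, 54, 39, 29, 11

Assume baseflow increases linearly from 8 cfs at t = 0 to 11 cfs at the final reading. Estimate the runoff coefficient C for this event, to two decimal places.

C ≈ 0.70

ΣQ_DR = 251.0 cfs; V = ΣQ_DR·Δt = 5.422 × 10^6 ft³.
Runoff depth d = V / A = 0.9604 in.
C = d / P = 0.9604 / 1.38 = 0.70.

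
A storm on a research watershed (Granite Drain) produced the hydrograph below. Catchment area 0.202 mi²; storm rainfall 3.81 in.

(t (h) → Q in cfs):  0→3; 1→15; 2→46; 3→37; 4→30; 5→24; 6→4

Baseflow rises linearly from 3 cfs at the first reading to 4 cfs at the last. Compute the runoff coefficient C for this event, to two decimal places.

C ≈ 0.27

ΣQ_DR = 134.5 cfs; V = ΣQ_DR·Δt = 4.842 × 10^5 ft³.
Runoff depth d = V / A = 1.032 in.
C = d / P = 1.032 / 3.81 = 0.27.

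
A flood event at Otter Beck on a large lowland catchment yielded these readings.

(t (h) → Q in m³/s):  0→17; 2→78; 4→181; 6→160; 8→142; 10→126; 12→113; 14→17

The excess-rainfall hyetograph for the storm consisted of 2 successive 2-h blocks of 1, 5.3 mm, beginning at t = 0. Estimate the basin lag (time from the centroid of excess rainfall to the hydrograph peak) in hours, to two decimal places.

Centroid of excess rainfall: t_c = Σ P_i·t̄_i / ΣP_i = 2.6825 h (block centres at 1, 3 h).
Hydrograph peak occurs at t = 4 h, so basin lag t_L = 4 − 2.6825 = 1.32 h.

t_L ≈ 1.32 h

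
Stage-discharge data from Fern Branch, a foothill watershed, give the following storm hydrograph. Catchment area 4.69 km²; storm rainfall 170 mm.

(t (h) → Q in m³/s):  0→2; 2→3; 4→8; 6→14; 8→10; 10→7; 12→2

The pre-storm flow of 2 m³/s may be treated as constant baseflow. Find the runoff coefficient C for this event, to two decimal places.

ΣQ_DR = 32.00 m³/s; V = ΣQ_DR·Δt = 2.304 × 10^5 m³.
Runoff depth d = V / A = 49.13 mm.
C = d / P = 49.13 / 170 = 0.29.

C ≈ 0.29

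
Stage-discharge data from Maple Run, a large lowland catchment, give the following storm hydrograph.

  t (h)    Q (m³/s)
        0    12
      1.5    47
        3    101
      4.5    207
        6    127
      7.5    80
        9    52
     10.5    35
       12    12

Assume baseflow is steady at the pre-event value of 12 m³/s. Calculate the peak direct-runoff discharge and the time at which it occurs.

Subtracting baseflow gives direct-runoff ordinates: 0.0, 35.0, 89.0, 195.0, 115.0, 68.0, 40.0, 23.0, 0.0 m³/s.
The maximum is 195.0 m³/s, occurring at the reading for t = 4.5 h.

Q_p = 195.0 m³/s at t = 4.5 h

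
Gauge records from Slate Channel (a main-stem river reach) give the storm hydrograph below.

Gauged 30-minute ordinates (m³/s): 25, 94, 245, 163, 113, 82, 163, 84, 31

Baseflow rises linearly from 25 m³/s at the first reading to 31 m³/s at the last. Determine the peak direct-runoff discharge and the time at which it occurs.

Q_p = 218.50 m³/s at t = 1 h

Subtracting baseflow gives direct-runoff ordinates: 0.00, 68.25, 218.50, 135.75, 85.00, 53.25, 133.50, 53.75, 0.00 m³/s.
The maximum is 218.50 m³/s, occurring at the reading for t = 1 h.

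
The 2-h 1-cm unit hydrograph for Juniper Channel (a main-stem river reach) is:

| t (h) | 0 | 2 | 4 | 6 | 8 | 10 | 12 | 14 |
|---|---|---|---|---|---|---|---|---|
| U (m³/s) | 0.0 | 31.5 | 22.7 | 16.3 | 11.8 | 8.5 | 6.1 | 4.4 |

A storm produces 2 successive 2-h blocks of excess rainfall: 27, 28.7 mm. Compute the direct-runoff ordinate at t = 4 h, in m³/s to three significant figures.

By discrete convolution, Q_j = Σ (P_i / 10 mm) · U_{j−i}.
At t = 4 h (j=2): Q = (27/10)·22.7 + (28.7/10)·31.5 = 152 m³/s.

Q ≈ 152 m³/s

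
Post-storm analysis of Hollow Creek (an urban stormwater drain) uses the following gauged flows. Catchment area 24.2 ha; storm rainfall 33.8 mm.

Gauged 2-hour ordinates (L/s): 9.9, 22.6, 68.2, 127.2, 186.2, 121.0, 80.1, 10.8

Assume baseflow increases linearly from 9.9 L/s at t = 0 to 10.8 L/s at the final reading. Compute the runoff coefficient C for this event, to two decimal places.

C ≈ 0.48

ΣQ_DR = 543.2 L/s; V = ΣQ_DR·Δt = 3.911 × 10^6 L.
Runoff depth d = V / A = 16.16 mm.
C = d / P = 16.16 / 33.8 = 0.48.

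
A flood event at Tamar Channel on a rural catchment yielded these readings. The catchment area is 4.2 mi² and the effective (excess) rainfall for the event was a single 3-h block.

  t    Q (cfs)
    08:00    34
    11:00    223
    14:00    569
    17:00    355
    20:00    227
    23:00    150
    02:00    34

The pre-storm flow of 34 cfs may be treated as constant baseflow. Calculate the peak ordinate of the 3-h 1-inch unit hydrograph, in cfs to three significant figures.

U_p ≈ 357 cfs

Direct runoff: 0.0, 189.0, 535.0, 321.0, 193.0, 116.0, 0.0 cfs; ΣQ_DR = 1354 cfs, peak = 535.0 cfs.
Runoff depth d = ΣQ_DR·Δt / A = 1354 × 10800 / (4.2 mi²) = 1.499 in.
The 1-inch UH is the DRH scaled by (1 in)/d, so U_p = 535.0 × 1/1.499 = 357 cfs.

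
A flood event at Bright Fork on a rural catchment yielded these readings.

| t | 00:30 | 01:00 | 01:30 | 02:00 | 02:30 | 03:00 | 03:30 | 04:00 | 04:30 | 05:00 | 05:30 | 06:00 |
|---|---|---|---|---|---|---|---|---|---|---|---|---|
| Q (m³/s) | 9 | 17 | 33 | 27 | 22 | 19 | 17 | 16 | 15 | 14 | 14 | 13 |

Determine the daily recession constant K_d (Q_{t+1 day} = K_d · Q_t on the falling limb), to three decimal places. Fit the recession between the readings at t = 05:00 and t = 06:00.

Between t = 05:00 and t = 06:00 the flow falls from 14 to 13 m³/s over 2×0.5 h = 1 h.
Per-interval ratio K = (13/14)^(1/2) = 0.9636; K_d = K^(24/0.5) = 0.169.

K_d ≈ 0.169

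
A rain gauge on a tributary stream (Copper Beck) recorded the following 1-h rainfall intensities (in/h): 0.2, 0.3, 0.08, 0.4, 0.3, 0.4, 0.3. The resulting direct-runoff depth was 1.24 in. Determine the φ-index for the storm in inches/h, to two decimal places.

φ ≈ 0.11 in/h

Only the 6 blocks with intensity above φ contribute runoff: 0.2, 0.3, 0.4, 0.3, 0.4, 0.3 in/h.
Σ(I−φ)·Δt = d  ⇒  (0.2+0.3+0.4+0.3+0.4+0.3 − 6φ)·1 = 1.24
φ = (1.900 − 1.24/1) / 6 = 0.11 in/h.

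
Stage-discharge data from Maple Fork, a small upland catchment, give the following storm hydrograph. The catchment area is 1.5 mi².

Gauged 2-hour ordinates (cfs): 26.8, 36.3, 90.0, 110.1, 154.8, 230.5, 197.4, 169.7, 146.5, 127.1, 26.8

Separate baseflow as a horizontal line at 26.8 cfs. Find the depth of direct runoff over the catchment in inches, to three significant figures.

Direct runoff: 0.0, 9.5, 63.2, 83.3, 128.0, 203.7, 170.6, 142.9, 119.7, 100.3, 0.0 cfs; ΣQ_DR = 1021 cfs.
V = ΣQ_DR · Δt = 1021 × 7200 s = 7.353 × 10^6 ft³.
Over A = 1.5 mi², depth = V / A = 2.11 in.

d ≈ 2.11 in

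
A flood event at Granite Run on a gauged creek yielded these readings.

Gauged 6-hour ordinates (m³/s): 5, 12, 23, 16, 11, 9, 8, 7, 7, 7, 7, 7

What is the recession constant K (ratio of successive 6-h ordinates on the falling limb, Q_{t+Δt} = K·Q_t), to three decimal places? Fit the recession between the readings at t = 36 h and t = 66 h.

Using the recession-limb readings at t = 36 h and t = 66 h: Q falls from 8 to 7 m³/s over 5 intervals.
K = (Q₂/Q₁)^(1/5) = (7/8)^(1/5) = 0.974.

K ≈ 0.974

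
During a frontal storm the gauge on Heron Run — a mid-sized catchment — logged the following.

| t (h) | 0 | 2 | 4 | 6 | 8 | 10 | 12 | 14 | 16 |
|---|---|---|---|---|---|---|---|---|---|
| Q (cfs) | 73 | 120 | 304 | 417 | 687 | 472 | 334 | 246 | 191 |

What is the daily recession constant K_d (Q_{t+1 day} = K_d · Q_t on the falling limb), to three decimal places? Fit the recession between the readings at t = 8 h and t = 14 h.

K_d ≈ 0.016

Between t = 8 h and t = 14 h the flow falls from 687 to 246 cfs over 3×2 h = 6 h.
Per-interval ratio K = (246/687)^(1/3) = 0.7101; K_d = K^(24/2) = 0.016.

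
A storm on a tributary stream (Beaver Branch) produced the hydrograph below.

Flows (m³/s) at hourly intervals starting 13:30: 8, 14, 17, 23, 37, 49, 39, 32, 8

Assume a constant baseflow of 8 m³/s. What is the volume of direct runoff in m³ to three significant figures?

Direct-runoff ordinates (Q − Q_b): 0.0, 6.0, 9.0, 15.0, 29.0, 41.0, 31.0, 24.0, 0.0 m³/s.
ΣQ_DR = 155.0 m³/s.
With Δt = 1 h = 3600 s, V = ΣQ_DR · Δt = 155.0 × 3600 = 5.58 × 10^5 m³.

V ≈ 5.58 × 10^5 m³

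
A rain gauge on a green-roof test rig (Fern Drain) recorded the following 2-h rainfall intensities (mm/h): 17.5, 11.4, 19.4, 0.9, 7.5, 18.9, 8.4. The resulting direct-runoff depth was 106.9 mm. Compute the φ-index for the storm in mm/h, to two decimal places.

φ ≈ 4.94 mm/h

Only the 6 blocks with intensity above φ contribute runoff: 17.5, 11.4, 19.4, 7.5, 18.9, 8.4 mm/h.
Σ(I−φ)·Δt = d  ⇒  (17.5+11.4+19.4+7.5+18.9+8.4 − 6φ)·2 = 106.9
φ = (83.10 − 106.9/2) / 6 = 4.94 mm/h.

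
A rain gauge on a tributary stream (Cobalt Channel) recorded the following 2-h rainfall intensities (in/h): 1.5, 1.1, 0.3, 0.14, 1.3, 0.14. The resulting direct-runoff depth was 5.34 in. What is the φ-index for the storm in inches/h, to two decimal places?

φ ≈ 0.41 in/h

Only the 3 blocks with intensity above φ contribute runoff: 1.5, 1.1, 1.3 in/h.
Σ(I−φ)·Δt = d  ⇒  (1.5+1.1+1.3 − 3φ)·2 = 5.34
φ = (3.900 − 5.34/2) / 3 = 0.41 in/h.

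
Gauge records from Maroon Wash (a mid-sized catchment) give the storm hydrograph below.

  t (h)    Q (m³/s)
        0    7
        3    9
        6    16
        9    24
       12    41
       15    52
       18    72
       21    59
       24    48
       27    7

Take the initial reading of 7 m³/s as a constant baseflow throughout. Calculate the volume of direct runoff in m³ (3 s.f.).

V ≈ 2.86 × 10^6 m³

Direct-runoff ordinates (Q − Q_b): 0.0, 2.0, 9.0, 17.0, 34.0, 45.0, 65.0, 52.0, 41.0, 0.0 m³/s.
ΣQ_DR = 265.0 m³/s.
With Δt = 3 h = 10800 s, V = ΣQ_DR · Δt = 265.0 × 10800 = 2.86 × 10^6 m³.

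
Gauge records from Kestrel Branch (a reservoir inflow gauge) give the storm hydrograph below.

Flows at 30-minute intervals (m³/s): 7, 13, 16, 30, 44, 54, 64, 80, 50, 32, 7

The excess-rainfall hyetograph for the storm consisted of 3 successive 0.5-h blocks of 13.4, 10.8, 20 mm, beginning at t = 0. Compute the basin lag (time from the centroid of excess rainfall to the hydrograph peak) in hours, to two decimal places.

t_L ≈ 2.68 h

Centroid of excess rainfall: t_c = Σ P_i·t̄_i / ΣP_i = 0.8247 h (block centres at 0.25, 0.75, 1.25 h).
Hydrograph peak occurs at t = 3.5 h, so basin lag t_L = 3.5 − 0.8247 = 2.68 h.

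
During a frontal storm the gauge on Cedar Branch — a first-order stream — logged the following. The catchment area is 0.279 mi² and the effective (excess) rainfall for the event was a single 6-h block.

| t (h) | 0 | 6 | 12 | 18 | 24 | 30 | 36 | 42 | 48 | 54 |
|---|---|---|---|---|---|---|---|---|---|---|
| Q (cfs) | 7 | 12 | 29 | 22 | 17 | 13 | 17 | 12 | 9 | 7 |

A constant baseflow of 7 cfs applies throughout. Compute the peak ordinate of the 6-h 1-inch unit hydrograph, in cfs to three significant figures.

Direct runoff: 0.0, 5.0, 22.0, 15.0, 10.0, 6.0, 10.0, 5.0, 2.0, 0.0 cfs; ΣQ_DR = 75.00 cfs, peak = 22.0 cfs.
Runoff depth d = ΣQ_DR·Δt / A = 75.00 × 21600 / (0.279 mi²) = 2.499 in.
The 1-inch UH is the DRH scaled by (1 in)/d, so U_p = 22.0 × 1/2.499 = 8.80 cfs.

U_p ≈ 8.80 cfs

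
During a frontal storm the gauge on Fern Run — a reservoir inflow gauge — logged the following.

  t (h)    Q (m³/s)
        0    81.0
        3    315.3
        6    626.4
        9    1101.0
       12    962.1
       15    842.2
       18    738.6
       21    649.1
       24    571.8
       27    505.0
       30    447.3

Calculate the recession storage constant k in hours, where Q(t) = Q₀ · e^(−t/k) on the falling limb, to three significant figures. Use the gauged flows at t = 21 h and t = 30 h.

On the falling limb, Q drops from 649.1 to 447.3 m³/s between t = 21 h and t = 30 h (Δt = 9 h).
k = −Δt / ln(Q₂/Q₁) = −9 / ln(447.3/649.1) = 24.2 h.

k ≈ 24.2 h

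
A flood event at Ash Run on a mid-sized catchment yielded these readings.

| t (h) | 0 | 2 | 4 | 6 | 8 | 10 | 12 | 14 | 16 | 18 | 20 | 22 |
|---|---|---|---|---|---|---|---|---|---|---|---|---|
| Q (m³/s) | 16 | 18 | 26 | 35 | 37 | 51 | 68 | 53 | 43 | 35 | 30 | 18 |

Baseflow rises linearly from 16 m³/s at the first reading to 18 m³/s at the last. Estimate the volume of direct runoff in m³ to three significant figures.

Direct-runoff ordinates (Q − Q_b): 0.00, 1.82, 9.64, 18.45, 20.27, 34.09, 50.91, 35.73, 25.55, 17.36, 12.18, 0.00 m³/s.
ΣQ_DR = 226.0 m³/s.
With Δt = 2 h = 7200 s, V = ΣQ_DR · Δt = 226.0 × 7200 = 1.63 × 10^6 m³.

V ≈ 1.63 × 10^6 m³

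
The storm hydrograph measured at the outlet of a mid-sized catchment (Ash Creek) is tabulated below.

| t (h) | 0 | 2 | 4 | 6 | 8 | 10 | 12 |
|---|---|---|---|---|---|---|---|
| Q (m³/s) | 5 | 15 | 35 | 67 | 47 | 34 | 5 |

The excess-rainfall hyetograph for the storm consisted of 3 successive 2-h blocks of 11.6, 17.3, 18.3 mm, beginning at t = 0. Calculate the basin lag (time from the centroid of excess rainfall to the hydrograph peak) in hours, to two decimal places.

t_L ≈ 2.72 h

Centroid of excess rainfall: t_c = Σ P_i·t̄_i / ΣP_i = 3.2839 h (block centres at 1, 3, 5 h).
Hydrograph peak occurs at t = 6 h, so basin lag t_L = 6 − 3.2839 = 2.72 h.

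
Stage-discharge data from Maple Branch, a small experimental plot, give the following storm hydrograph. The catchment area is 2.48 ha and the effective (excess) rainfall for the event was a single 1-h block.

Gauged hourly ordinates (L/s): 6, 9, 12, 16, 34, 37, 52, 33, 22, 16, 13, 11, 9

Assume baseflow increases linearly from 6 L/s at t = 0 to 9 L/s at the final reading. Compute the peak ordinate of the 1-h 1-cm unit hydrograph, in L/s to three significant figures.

U_p ≈ 17.8 L/s

Direct runoff: 0.00, 2.75, 5.50, 9.25, 27.00, 29.75, 44.50, 25.25, 14.00, 7.75, 4.50, 2.25, 0.00 L/s; ΣQ_DR = 172.5 L/s, peak = 44.50 L/s.
Runoff depth d = ΣQ_DR·Δt / A = 172.5 × 3600 / (2.48 ha) = 25.04 mm.
The 1-cm UH is the DRH scaled by (10 mm)/d, so U_p = 44.50 × 10/25.04 = 17.8 L/s.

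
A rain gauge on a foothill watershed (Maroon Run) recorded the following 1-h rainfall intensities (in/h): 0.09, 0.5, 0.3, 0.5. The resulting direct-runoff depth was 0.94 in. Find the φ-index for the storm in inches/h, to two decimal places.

Only the 3 blocks with intensity above φ contribute runoff: 0.5, 0.3, 0.5 in/h.
Σ(I−φ)·Δt = d  ⇒  (0.5+0.3+0.5 − 3φ)·1 = 0.94
φ = (1.300 − 0.94/1) / 3 = 0.12 in/h.

φ ≈ 0.12 in/h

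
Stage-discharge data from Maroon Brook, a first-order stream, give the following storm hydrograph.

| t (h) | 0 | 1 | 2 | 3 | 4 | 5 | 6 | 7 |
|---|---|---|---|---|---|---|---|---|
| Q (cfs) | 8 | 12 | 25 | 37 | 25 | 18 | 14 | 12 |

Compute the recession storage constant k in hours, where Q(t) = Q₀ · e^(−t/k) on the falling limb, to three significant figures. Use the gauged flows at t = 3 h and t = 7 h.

k ≈ 3.55 h

On the falling limb, Q drops from 37 to 12 cfs between t = 3 h and t = 7 h (Δt = 4 h).
k = −Δt / ln(Q₂/Q₁) = −4 / ln(12/37) = 3.55 h.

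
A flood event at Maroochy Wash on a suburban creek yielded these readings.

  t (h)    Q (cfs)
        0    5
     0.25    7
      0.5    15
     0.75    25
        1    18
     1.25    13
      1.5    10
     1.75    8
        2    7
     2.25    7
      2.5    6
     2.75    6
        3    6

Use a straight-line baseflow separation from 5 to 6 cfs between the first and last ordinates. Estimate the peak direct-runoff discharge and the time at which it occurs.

Subtracting baseflow gives direct-runoff ordinates: 0.00, 1.92, 9.83, 19.75, 12.67, 7.58, 4.50, 2.42, 1.33, 1.25, 0.17, 0.08, 0.00 cfs.
The maximum is 19.75 cfs, occurring at the reading for t = 0.75 h.

Q_p = 19.75 cfs at t = 0.75 h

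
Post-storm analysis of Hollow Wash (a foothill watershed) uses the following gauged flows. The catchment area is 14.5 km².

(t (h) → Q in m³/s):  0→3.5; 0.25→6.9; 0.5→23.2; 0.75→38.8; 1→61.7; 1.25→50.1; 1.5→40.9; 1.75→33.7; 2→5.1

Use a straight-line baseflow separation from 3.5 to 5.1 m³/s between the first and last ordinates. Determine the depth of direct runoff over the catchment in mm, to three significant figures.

d ≈ 14.0 mm

Direct runoff: 0.00, 3.20, 19.30, 34.70, 57.40, 45.60, 36.20, 28.80, 0.00 m³/s; ΣQ_DR = 225.2 m³/s.
V = ΣQ_DR · Δt = 225.2 × 900 s = 2.027 × 10^5 m³.
Over A = 14.5 km², depth = V / A = 14.0 mm.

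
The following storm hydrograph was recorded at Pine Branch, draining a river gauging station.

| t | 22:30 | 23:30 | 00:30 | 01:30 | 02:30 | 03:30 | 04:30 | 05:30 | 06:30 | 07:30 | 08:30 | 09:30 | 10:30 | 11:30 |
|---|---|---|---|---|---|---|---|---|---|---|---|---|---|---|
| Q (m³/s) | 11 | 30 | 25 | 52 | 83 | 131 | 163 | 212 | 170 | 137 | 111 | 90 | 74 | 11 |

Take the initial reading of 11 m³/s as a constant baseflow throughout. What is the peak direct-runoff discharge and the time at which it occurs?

Subtracting baseflow gives direct-runoff ordinates: 0.0, 19.0, 14.0, 41.0, 72.0, 120.0, 152.0, 201.0, 159.0, 126.0, 100.0, 79.0, 63.0, 0.0 m³/s.
The maximum is 201.0 m³/s, occurring at the reading for t = 05:30.

Q_p = 201.0 m³/s at t = 05:30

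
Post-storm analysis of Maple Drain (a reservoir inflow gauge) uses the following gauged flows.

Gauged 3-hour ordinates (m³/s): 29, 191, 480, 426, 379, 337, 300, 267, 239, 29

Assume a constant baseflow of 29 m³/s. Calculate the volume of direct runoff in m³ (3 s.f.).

V ≈ 2.58 × 10^7 m³

Direct-runoff ordinates (Q − Q_b): 0.0, 162.0, 451.0, 397.0, 350.0, 308.0, 271.0, 238.0, 210.0, 0.0 m³/s.
ΣQ_DR = 2387 m³/s.
With Δt = 3 h = 10800 s, V = ΣQ_DR · Δt = 2387 × 10800 = 2.58 × 10^7 m³.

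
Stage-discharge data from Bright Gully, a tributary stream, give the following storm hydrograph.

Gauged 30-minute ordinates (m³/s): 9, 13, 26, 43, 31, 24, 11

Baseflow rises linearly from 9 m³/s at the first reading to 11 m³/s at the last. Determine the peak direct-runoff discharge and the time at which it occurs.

Q_p = 33.00 m³/s at t = 1.5 h

Subtracting baseflow gives direct-runoff ordinates: 0.00, 3.67, 16.33, 33.00, 20.67, 13.33, 0.00 m³/s.
The maximum is 33.00 m³/s, occurring at the reading for t = 1.5 h.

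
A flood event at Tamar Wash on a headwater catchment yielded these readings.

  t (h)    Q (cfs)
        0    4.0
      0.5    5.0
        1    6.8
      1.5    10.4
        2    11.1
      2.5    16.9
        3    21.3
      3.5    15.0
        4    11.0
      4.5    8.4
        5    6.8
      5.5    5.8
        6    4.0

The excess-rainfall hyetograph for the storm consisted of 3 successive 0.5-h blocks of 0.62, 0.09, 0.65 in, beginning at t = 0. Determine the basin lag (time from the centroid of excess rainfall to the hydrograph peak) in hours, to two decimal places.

t_L ≈ 2.24 h

Centroid of excess rainfall: t_c = Σ P_i·t̄_i / ΣP_i = 0.7610 h (block centres at 0.25, 0.75, 1.25 h).
Hydrograph peak occurs at t = 3 h, so basin lag t_L = 3 − 0.7610 = 2.24 h.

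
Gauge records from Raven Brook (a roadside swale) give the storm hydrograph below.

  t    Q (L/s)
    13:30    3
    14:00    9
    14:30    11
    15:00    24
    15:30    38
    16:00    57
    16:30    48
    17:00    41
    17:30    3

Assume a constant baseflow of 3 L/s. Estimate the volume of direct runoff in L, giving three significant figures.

Direct-runoff ordinates (Q − Q_b): 0.0, 6.0, 8.0, 21.0, 35.0, 54.0, 45.0, 38.0, 0.0 L/s.
ΣQ_DR = 207.0 L/s.
With Δt = 0.5 h = 1800 s, V = ΣQ_DR · Δt = 207.0 × 1800 = 3.73 × 10^5 L.

V ≈ 3.73 × 10^5 L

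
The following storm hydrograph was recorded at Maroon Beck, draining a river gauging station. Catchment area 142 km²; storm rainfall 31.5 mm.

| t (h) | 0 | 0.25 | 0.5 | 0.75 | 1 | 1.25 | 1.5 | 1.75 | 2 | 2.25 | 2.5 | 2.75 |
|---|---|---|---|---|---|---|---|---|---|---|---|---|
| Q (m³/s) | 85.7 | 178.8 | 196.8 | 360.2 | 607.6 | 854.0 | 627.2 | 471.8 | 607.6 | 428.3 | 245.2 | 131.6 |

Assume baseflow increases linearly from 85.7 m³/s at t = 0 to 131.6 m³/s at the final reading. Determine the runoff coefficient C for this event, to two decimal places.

C ≈ 0.70

ΣQ_DR = 3491 m³/s; V = ΣQ_DR·Δt = 3.142 × 10^6 m³.
Runoff depth d = V / A = 22.13 mm.
C = d / P = 22.13 / 31.5 = 0.70.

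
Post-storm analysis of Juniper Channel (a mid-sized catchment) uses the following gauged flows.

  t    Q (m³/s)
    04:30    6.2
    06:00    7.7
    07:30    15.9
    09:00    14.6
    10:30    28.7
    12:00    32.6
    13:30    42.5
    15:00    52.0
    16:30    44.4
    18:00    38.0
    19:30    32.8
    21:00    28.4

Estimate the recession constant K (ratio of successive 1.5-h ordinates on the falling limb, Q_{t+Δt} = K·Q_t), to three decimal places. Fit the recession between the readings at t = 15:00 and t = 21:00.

K ≈ 0.860

Using the recession-limb readings at t = 15:00 and t = 21:00: Q falls from 52.0 to 28.4 m³/s over 4 intervals.
K = (Q₂/Q₁)^(1/4) = (28.4/52.0)^(1/4) = 0.860.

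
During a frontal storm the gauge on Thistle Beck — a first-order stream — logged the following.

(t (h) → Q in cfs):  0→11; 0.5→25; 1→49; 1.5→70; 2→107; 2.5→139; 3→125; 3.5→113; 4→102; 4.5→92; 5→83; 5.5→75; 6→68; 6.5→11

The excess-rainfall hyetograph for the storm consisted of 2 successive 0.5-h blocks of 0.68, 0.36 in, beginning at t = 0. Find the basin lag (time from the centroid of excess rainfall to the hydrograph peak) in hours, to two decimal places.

Centroid of excess rainfall: t_c = Σ P_i·t̄_i / ΣP_i = 0.4231 h (block centres at 0.25, 0.75 h).
Hydrograph peak occurs at t = 2.5 h, so basin lag t_L = 2.5 − 0.4231 = 2.08 h.

t_L ≈ 2.08 h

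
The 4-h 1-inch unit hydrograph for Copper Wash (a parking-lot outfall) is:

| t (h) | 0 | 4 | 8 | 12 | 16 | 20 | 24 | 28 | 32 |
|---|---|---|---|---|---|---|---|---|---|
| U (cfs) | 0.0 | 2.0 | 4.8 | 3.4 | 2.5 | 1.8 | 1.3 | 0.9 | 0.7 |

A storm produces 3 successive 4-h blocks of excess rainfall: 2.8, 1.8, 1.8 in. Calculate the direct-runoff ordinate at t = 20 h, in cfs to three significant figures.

By discrete convolution, Q_j = Σ (P_i / 1 in) · U_{j−i}.
At t = 20 h (j=5): Q = (2.8/1)·1.8 + (1.8/1)·2.5 + (1.8/1)·3.4 = 15.7 cfs.

Q ≈ 15.7 cfs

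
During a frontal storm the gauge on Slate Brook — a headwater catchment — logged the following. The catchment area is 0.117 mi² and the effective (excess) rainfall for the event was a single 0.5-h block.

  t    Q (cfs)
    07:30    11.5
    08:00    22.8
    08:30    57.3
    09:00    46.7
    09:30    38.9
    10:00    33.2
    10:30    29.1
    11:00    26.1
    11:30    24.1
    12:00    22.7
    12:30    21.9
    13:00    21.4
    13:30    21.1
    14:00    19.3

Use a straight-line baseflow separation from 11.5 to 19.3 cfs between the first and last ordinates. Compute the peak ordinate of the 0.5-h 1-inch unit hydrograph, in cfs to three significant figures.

Direct runoff: 0.00, 10.70, 44.60, 33.40, 25.00, 18.70, 14.00, 10.40, 7.80, 5.80, 4.40, 3.30, 2.40, 0.00 cfs; ΣQ_DR = 180.5 cfs, peak = 44.60 cfs.
Runoff depth d = ΣQ_DR·Δt / A = 180.5 × 1800 / (0.117 mi²) = 1.195 in.
The 1-inch UH is the DRH scaled by (1 in)/d, so U_p = 44.60 × 1/1.195 = 37.3 cfs.

U_p ≈ 37.3 cfs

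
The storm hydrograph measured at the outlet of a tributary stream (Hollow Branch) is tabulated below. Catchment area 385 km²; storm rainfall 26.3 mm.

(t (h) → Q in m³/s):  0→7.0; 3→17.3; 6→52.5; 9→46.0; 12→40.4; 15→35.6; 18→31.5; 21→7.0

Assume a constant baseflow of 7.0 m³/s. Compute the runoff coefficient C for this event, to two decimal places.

ΣQ_DR = 181.3 m³/s; V = ΣQ_DR·Δt = 1.958 × 10^6 m³.
Runoff depth d = V / A = 5.086 mm.
C = d / P = 5.086 / 26.3 = 0.19.

C ≈ 0.19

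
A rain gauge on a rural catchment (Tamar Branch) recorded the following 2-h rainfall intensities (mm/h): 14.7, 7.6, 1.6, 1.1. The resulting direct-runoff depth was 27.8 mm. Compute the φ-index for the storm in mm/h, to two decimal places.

φ ≈ 4.20 mm/h

Only the 2 blocks with intensity above φ contribute runoff: 14.7, 7.6 mm/h.
Σ(I−φ)·Δt = d  ⇒  (14.7+7.6 − 2φ)·2 = 27.8
φ = (22.30 − 27.8/2) / 2 = 4.20 mm/h.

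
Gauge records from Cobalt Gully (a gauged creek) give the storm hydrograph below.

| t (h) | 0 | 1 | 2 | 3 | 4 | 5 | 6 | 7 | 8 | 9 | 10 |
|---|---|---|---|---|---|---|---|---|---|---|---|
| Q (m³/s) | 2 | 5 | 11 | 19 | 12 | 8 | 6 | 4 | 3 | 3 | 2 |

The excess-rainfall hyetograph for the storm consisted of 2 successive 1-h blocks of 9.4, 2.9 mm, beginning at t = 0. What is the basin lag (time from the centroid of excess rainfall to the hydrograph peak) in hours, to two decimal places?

Centroid of excess rainfall: t_c = Σ P_i·t̄_i / ΣP_i = 0.7358 h (block centres at 0.5, 1.5 h).
Hydrograph peak occurs at t = 3 h, so basin lag t_L = 3 − 0.7358 = 2.26 h.

t_L ≈ 2.26 h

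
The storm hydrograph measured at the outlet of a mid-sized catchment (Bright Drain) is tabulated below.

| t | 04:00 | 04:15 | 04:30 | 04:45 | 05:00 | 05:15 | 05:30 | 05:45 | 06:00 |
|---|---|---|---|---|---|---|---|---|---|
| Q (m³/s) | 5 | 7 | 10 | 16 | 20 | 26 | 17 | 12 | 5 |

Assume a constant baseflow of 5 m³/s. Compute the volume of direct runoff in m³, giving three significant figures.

V ≈ 65700 m³

Direct-runoff ordinates (Q − Q_b): 0.0, 2.0, 5.0, 11.0, 15.0, 21.0, 12.0, 7.0, 0.0 m³/s.
ΣQ_DR = 73.00 m³/s.
With Δt = 0.25 h = 900 s, V = ΣQ_DR · Δt = 73.00 × 900 = 65700 m³.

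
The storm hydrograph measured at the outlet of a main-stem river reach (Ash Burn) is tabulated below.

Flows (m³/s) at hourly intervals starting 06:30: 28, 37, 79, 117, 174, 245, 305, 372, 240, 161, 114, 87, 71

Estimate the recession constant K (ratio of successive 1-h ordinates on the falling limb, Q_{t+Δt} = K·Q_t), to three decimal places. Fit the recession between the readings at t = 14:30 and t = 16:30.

Using the recession-limb readings at t = 14:30 and t = 16:30: Q falls from 240 to 114 m³/s over 2 intervals.
K = (Q₂/Q₁)^(1/2) = (114/240)^(1/2) = 0.689.

K ≈ 0.689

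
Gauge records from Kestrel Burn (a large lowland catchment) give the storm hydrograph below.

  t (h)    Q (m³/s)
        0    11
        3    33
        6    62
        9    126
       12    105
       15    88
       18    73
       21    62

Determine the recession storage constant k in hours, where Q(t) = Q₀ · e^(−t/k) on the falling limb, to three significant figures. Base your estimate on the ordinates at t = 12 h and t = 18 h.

k ≈ 16.5 h

On the falling limb, Q drops from 105 to 73 m³/s between t = 12 h and t = 18 h (Δt = 6 h).
k = −Δt / ln(Q₂/Q₁) = −6 / ln(73/105) = 16.5 h.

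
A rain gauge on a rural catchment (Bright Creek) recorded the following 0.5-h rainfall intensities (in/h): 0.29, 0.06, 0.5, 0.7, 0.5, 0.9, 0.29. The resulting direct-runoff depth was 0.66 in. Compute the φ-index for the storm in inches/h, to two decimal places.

φ ≈ 0.32 in/h

Only the 4 blocks with intensity above φ contribute runoff: 0.5, 0.7, 0.5, 0.9 in/h.
Σ(I−φ)·Δt = d  ⇒  (0.5+0.7+0.5+0.9 − 4φ)·0.5 = 0.66
φ = (2.600 − 0.66/0.5) / 4 = 0.32 in/h.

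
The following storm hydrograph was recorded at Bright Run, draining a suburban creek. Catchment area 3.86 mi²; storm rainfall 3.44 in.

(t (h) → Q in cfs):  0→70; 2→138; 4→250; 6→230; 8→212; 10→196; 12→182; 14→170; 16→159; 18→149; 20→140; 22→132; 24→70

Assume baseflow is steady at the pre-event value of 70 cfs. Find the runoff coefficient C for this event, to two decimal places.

C ≈ 0.28

ΣQ_DR = 1188 cfs; V = ΣQ_DR·Δt = 8.554 × 10^6 ft³.
Runoff depth d = V / A = 0.9538 in.
C = d / P = 0.9538 / 3.44 = 0.28.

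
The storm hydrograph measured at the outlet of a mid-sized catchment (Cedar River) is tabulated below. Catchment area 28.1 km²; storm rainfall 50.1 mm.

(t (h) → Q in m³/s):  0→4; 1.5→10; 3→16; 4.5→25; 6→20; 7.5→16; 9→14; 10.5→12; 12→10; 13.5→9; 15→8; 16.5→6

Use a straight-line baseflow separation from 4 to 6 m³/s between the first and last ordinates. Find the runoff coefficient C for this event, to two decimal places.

C ≈ 0.35

ΣQ_DR = 90.00 m³/s; V = ΣQ_DR·Δt = 4.860 × 10^5 m³.
Runoff depth d = V / A = 17.30 mm.
C = d / P = 17.30 / 50.1 = 0.35.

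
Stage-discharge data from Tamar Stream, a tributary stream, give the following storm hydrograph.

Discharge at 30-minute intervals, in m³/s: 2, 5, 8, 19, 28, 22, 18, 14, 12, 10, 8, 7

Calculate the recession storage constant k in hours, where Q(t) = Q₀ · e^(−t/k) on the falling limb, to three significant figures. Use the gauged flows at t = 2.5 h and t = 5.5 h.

k ≈ 2.62 h

On the falling limb, Q drops from 22 to 7 m³/s between t = 2.5 h and t = 5.5 h (Δt = 3 h).
k = −Δt / ln(Q₂/Q₁) = −3 / ln(7/22) = 2.62 h.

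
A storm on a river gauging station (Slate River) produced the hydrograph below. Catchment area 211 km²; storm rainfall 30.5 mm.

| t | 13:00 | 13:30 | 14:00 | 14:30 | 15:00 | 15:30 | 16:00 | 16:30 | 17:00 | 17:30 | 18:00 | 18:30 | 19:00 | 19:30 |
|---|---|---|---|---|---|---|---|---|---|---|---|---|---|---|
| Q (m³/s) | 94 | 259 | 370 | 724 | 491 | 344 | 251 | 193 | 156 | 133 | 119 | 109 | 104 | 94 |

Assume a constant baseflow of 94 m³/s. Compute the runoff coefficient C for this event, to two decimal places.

C ≈ 0.59

ΣQ_DR = 2125 m³/s; V = ΣQ_DR·Δt = 3.825 × 10^6 m³.
Runoff depth d = V / A = 18.13 mm.
C = d / P = 18.13 / 30.5 = 0.59.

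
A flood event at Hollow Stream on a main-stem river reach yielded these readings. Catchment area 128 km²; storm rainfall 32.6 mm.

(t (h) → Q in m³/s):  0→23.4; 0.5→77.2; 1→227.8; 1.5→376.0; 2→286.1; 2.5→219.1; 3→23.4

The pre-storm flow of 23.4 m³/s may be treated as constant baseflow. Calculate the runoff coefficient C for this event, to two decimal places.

C ≈ 0.46

ΣQ_DR = 1069 m³/s; V = ΣQ_DR·Δt = 1.925 × 10^6 m³.
Runoff depth d = V / A = 15.04 mm.
C = d / P = 15.04 / 32.6 = 0.46.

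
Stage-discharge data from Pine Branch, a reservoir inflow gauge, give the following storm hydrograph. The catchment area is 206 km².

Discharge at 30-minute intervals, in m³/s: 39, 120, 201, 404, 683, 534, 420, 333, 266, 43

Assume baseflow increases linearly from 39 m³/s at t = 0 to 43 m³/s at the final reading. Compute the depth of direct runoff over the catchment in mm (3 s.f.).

d ≈ 23.0 mm

Direct runoff: 0.00, 80.56, 161.11, 363.67, 642.22, 492.78, 378.33, 290.89, 223.44, 0.00 m³/s; ΣQ_DR = 2633 m³/s.
V = ΣQ_DR · Δt = 2633 × 1800 s = 4.739 × 10^6 m³.
Over A = 206 km², depth = V / A = 23.0 mm.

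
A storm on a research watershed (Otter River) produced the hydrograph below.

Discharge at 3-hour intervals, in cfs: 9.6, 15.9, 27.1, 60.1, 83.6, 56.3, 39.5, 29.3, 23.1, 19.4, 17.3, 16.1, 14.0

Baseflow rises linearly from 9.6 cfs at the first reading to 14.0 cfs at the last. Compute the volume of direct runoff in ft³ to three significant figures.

Direct-runoff ordinates (Q − Q_b): 0.00, 5.93, 16.77, 49.40, 72.53, 44.87, 27.70, 17.13, 10.57, 6.50, 4.03, 2.47, 0.00 cfs.
ΣQ_DR = 257.9 cfs.
With Δt = 3 h = 10800 s, V = ΣQ_DR · Δt = 257.9 × 10800 = 2.79 × 10^6 ft³.

V ≈ 2.79 × 10^6 ft³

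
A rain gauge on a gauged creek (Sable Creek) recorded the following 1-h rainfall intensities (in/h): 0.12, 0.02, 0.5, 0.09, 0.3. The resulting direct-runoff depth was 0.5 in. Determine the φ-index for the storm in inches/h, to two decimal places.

φ ≈ 0.15 in/h

Only the 2 blocks with intensity above φ contribute runoff: 0.5, 0.3 in/h.
Σ(I−φ)·Δt = d  ⇒  (0.5+0.3 − 2φ)·1 = 0.5
φ = (0.8000 − 0.5/1) / 2 = 0.15 in/h.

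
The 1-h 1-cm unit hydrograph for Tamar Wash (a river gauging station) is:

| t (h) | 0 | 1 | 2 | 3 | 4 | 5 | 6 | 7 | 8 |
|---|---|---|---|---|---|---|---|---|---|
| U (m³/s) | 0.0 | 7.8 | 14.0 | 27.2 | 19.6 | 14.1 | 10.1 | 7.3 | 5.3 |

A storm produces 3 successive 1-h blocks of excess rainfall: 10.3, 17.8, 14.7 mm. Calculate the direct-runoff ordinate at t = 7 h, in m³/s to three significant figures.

By discrete convolution, Q_j = Σ (P_i / 10 mm) · U_{j−i}.
At t = 7 h (j=7): Q = (10.3/10)·7.3 + (17.8/10)·10.1 + (14.7/10)·14.1 = 46.2 m³/s.

Q ≈ 46.2 m³/s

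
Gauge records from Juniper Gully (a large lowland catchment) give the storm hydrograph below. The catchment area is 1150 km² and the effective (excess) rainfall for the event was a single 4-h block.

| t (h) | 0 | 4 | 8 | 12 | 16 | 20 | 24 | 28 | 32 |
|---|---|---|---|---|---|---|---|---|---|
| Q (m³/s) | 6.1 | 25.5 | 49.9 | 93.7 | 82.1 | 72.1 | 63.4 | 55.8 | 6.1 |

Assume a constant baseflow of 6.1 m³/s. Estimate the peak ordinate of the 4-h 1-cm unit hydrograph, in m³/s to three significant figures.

Direct runoff: 0.0, 19.4, 43.8, 87.6, 76.0, 66.0, 57.3, 49.7, 0.0 m³/s; ΣQ_DR = 399.8 m³/s, peak = 87.6 m³/s.
Runoff depth d = ΣQ_DR·Δt / A = 399.8 × 14400 / (1150 km²) = 5.006 mm.
The 1-cm UH is the DRH scaled by (10 mm)/d, so U_p = 87.6 × 10/5.006 = 175 m³/s.

U_p ≈ 175 m³/s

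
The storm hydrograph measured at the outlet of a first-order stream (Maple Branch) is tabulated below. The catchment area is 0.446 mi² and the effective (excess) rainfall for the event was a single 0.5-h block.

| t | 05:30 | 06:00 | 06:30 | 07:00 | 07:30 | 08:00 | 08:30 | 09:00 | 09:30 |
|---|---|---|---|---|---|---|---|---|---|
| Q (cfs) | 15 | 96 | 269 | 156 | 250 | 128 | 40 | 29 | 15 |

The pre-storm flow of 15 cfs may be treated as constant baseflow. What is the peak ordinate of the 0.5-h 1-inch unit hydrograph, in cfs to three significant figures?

Direct runoff: 0.0, 81.0, 254.0, 141.0, 235.0, 113.0, 25.0, 14.0, 0.0 cfs; ΣQ_DR = 863.0 cfs, peak = 254.0 cfs.
Runoff depth d = ΣQ_DR·Δt / A = 863.0 × 1800 / (0.446 mi²) = 1.499 in.
The 1-inch UH is the DRH scaled by (1 in)/d, so U_p = 254.0 × 1/1.499 = 169 cfs.

U_p ≈ 169 cfs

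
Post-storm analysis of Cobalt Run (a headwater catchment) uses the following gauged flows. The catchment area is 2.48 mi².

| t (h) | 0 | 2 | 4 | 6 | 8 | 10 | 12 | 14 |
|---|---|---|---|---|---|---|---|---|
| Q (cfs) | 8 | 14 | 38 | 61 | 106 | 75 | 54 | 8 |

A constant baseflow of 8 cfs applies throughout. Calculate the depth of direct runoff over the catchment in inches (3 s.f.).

d ≈ 0.375 in

Direct runoff: 0.0, 6.0, 30.0, 53.0, 98.0, 67.0, 46.0, 0.0 cfs; ΣQ_DR = 300.0 cfs.
V = ΣQ_DR · Δt = 300.0 × 7200 s = 2.160 × 10^6 ft³.
Over A = 2.48 mi², depth = V / A = 0.375 in.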